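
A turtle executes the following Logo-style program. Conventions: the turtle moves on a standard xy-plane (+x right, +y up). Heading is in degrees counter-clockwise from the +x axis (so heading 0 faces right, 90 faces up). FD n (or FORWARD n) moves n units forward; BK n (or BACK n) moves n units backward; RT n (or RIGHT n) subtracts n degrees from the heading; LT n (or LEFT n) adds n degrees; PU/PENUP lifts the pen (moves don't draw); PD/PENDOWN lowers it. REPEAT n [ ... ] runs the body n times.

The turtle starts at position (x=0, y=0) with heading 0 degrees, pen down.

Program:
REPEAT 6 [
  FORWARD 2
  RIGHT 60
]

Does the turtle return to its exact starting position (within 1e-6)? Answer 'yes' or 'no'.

Answer: yes

Derivation:
Executing turtle program step by step:
Start: pos=(0,0), heading=0, pen down
REPEAT 6 [
  -- iteration 1/6 --
  FD 2: (0,0) -> (2,0) [heading=0, draw]
  RT 60: heading 0 -> 300
  -- iteration 2/6 --
  FD 2: (2,0) -> (3,-1.732) [heading=300, draw]
  RT 60: heading 300 -> 240
  -- iteration 3/6 --
  FD 2: (3,-1.732) -> (2,-3.464) [heading=240, draw]
  RT 60: heading 240 -> 180
  -- iteration 4/6 --
  FD 2: (2,-3.464) -> (0,-3.464) [heading=180, draw]
  RT 60: heading 180 -> 120
  -- iteration 5/6 --
  FD 2: (0,-3.464) -> (-1,-1.732) [heading=120, draw]
  RT 60: heading 120 -> 60
  -- iteration 6/6 --
  FD 2: (-1,-1.732) -> (0,0) [heading=60, draw]
  RT 60: heading 60 -> 0
]
Final: pos=(0,0), heading=0, 6 segment(s) drawn

Start position: (0, 0)
Final position: (0, 0)
Distance = 0; < 1e-6 -> CLOSED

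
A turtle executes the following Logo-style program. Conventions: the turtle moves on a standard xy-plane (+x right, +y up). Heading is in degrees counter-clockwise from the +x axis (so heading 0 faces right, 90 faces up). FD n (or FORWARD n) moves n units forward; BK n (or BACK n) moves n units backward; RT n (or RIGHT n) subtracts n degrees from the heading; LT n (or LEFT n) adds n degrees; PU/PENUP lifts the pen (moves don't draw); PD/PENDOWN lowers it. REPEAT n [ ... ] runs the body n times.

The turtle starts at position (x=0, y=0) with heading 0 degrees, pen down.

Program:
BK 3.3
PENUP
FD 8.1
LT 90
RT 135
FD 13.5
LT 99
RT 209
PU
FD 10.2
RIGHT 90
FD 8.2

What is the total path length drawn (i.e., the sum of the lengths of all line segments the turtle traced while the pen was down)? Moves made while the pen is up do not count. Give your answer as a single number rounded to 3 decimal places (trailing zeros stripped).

Executing turtle program step by step:
Start: pos=(0,0), heading=0, pen down
BK 3.3: (0,0) -> (-3.3,0) [heading=0, draw]
PU: pen up
FD 8.1: (-3.3,0) -> (4.8,0) [heading=0, move]
LT 90: heading 0 -> 90
RT 135: heading 90 -> 315
FD 13.5: (4.8,0) -> (14.346,-9.546) [heading=315, move]
LT 99: heading 315 -> 54
RT 209: heading 54 -> 205
PU: pen up
FD 10.2: (14.346,-9.546) -> (5.102,-13.857) [heading=205, move]
RT 90: heading 205 -> 115
FD 8.2: (5.102,-13.857) -> (1.636,-6.425) [heading=115, move]
Final: pos=(1.636,-6.425), heading=115, 1 segment(s) drawn

Segment lengths:
  seg 1: (0,0) -> (-3.3,0), length = 3.3
Total = 3.3

Answer: 3.3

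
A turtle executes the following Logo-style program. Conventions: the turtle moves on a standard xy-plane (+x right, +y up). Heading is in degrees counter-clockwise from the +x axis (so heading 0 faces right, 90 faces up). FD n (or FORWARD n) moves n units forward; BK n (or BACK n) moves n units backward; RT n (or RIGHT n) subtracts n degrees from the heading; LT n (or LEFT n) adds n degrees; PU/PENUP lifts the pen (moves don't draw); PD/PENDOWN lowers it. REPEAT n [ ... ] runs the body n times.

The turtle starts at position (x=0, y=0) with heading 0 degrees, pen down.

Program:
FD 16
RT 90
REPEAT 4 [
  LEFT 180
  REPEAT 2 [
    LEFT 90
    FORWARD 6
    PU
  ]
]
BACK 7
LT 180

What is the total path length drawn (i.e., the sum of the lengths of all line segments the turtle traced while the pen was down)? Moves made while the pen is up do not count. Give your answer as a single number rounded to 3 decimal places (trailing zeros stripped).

Answer: 22

Derivation:
Executing turtle program step by step:
Start: pos=(0,0), heading=0, pen down
FD 16: (0,0) -> (16,0) [heading=0, draw]
RT 90: heading 0 -> 270
REPEAT 4 [
  -- iteration 1/4 --
  LT 180: heading 270 -> 90
  REPEAT 2 [
    -- iteration 1/2 --
    LT 90: heading 90 -> 180
    FD 6: (16,0) -> (10,0) [heading=180, draw]
    PU: pen up
    -- iteration 2/2 --
    LT 90: heading 180 -> 270
    FD 6: (10,0) -> (10,-6) [heading=270, move]
    PU: pen up
  ]
  -- iteration 2/4 --
  LT 180: heading 270 -> 90
  REPEAT 2 [
    -- iteration 1/2 --
    LT 90: heading 90 -> 180
    FD 6: (10,-6) -> (4,-6) [heading=180, move]
    PU: pen up
    -- iteration 2/2 --
    LT 90: heading 180 -> 270
    FD 6: (4,-6) -> (4,-12) [heading=270, move]
    PU: pen up
  ]
  -- iteration 3/4 --
  LT 180: heading 270 -> 90
  REPEAT 2 [
    -- iteration 1/2 --
    LT 90: heading 90 -> 180
    FD 6: (4,-12) -> (-2,-12) [heading=180, move]
    PU: pen up
    -- iteration 2/2 --
    LT 90: heading 180 -> 270
    FD 6: (-2,-12) -> (-2,-18) [heading=270, move]
    PU: pen up
  ]
  -- iteration 4/4 --
  LT 180: heading 270 -> 90
  REPEAT 2 [
    -- iteration 1/2 --
    LT 90: heading 90 -> 180
    FD 6: (-2,-18) -> (-8,-18) [heading=180, move]
    PU: pen up
    -- iteration 2/2 --
    LT 90: heading 180 -> 270
    FD 6: (-8,-18) -> (-8,-24) [heading=270, move]
    PU: pen up
  ]
]
BK 7: (-8,-24) -> (-8,-17) [heading=270, move]
LT 180: heading 270 -> 90
Final: pos=(-8,-17), heading=90, 2 segment(s) drawn

Segment lengths:
  seg 1: (0,0) -> (16,0), length = 16
  seg 2: (16,0) -> (10,0), length = 6
Total = 22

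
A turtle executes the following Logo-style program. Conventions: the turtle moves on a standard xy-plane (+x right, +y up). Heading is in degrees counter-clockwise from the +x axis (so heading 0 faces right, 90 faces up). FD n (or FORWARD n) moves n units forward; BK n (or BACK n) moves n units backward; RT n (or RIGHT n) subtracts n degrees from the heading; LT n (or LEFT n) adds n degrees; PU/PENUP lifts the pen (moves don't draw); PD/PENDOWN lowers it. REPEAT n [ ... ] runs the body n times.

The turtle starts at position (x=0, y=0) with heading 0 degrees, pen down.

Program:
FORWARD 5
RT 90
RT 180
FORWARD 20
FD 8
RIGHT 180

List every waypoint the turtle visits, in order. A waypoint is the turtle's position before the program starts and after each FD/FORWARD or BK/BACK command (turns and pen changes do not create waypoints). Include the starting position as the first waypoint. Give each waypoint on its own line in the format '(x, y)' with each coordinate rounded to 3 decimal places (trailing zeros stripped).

Answer: (0, 0)
(5, 0)
(5, 20)
(5, 28)

Derivation:
Executing turtle program step by step:
Start: pos=(0,0), heading=0, pen down
FD 5: (0,0) -> (5,0) [heading=0, draw]
RT 90: heading 0 -> 270
RT 180: heading 270 -> 90
FD 20: (5,0) -> (5,20) [heading=90, draw]
FD 8: (5,20) -> (5,28) [heading=90, draw]
RT 180: heading 90 -> 270
Final: pos=(5,28), heading=270, 3 segment(s) drawn
Waypoints (4 total):
(0, 0)
(5, 0)
(5, 20)
(5, 28)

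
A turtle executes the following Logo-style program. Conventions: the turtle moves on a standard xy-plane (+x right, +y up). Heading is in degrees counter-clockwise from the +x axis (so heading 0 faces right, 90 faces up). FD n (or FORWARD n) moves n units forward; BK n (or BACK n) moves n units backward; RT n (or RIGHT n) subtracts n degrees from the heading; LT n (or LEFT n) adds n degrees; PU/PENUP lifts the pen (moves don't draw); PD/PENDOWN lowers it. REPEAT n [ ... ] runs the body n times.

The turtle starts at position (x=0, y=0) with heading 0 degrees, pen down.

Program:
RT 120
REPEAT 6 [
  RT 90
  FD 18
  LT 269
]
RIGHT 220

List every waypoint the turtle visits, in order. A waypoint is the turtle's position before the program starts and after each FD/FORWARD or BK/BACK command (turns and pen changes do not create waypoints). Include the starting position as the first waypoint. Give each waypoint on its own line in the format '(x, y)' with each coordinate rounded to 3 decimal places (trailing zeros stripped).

Executing turtle program step by step:
Start: pos=(0,0), heading=0, pen down
RT 120: heading 0 -> 240
REPEAT 6 [
  -- iteration 1/6 --
  RT 90: heading 240 -> 150
  FD 18: (0,0) -> (-15.588,9) [heading=150, draw]
  LT 269: heading 150 -> 59
  -- iteration 2/6 --
  RT 90: heading 59 -> 329
  FD 18: (-15.588,9) -> (-0.159,-0.271) [heading=329, draw]
  LT 269: heading 329 -> 238
  -- iteration 3/6 --
  RT 90: heading 238 -> 148
  FD 18: (-0.159,-0.271) -> (-15.424,9.268) [heading=148, draw]
  LT 269: heading 148 -> 57
  -- iteration 4/6 --
  RT 90: heading 57 -> 327
  FD 18: (-15.424,9.268) -> (-0.328,-0.536) [heading=327, draw]
  LT 269: heading 327 -> 236
  -- iteration 5/6 --
  RT 90: heading 236 -> 146
  FD 18: (-0.328,-0.536) -> (-15.251,9.53) [heading=146, draw]
  LT 269: heading 146 -> 55
  -- iteration 6/6 --
  RT 90: heading 55 -> 325
  FD 18: (-15.251,9.53) -> (-0.506,-0.795) [heading=325, draw]
  LT 269: heading 325 -> 234
]
RT 220: heading 234 -> 14
Final: pos=(-0.506,-0.795), heading=14, 6 segment(s) drawn
Waypoints (7 total):
(0, 0)
(-15.588, 9)
(-0.159, -0.271)
(-15.424, 9.268)
(-0.328, -0.536)
(-15.251, 9.53)
(-0.506, -0.795)

Answer: (0, 0)
(-15.588, 9)
(-0.159, -0.271)
(-15.424, 9.268)
(-0.328, -0.536)
(-15.251, 9.53)
(-0.506, -0.795)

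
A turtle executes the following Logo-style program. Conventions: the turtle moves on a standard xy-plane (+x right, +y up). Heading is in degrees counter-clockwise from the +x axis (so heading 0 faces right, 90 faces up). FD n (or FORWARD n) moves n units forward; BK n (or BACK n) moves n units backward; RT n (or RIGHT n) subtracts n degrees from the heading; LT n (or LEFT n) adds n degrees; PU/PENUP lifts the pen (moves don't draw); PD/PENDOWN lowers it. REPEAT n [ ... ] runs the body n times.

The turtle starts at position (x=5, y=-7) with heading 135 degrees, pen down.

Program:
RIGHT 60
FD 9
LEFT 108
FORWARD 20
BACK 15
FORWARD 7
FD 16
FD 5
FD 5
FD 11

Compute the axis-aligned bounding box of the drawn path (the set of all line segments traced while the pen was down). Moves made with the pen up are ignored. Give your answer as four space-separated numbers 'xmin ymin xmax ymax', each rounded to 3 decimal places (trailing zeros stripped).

Executing turtle program step by step:
Start: pos=(5,-7), heading=135, pen down
RT 60: heading 135 -> 75
FD 9: (5,-7) -> (7.329,1.693) [heading=75, draw]
LT 108: heading 75 -> 183
FD 20: (7.329,1.693) -> (-12.643,0.647) [heading=183, draw]
BK 15: (-12.643,0.647) -> (2.336,1.432) [heading=183, draw]
FD 7: (2.336,1.432) -> (-4.654,1.065) [heading=183, draw]
FD 16: (-4.654,1.065) -> (-20.632,0.228) [heading=183, draw]
FD 5: (-20.632,0.228) -> (-25.625,-0.034) [heading=183, draw]
FD 5: (-25.625,-0.034) -> (-30.619,-0.295) [heading=183, draw]
FD 11: (-30.619,-0.295) -> (-41.603,-0.871) [heading=183, draw]
Final: pos=(-41.603,-0.871), heading=183, 8 segment(s) drawn

Segment endpoints: x in {-41.603, -30.619, -25.625, -20.632, -12.643, -4.654, 2.336, 5, 7.329}, y in {-7, -0.871, -0.295, -0.034, 0.228, 0.647, 1.065, 1.432, 1.693}
xmin=-41.603, ymin=-7, xmax=7.329, ymax=1.693

Answer: -41.603 -7 7.329 1.693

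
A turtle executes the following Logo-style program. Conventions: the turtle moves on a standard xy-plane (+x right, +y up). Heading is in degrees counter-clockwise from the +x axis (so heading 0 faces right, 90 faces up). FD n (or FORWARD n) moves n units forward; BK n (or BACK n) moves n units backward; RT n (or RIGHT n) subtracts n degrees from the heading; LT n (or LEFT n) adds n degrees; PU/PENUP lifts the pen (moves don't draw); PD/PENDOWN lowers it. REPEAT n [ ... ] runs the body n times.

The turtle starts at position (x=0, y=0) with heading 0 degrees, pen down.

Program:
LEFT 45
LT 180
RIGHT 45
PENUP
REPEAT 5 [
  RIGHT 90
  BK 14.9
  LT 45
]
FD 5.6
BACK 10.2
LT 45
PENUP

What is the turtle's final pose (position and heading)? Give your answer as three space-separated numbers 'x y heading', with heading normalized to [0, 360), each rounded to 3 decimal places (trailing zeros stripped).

Executing turtle program step by step:
Start: pos=(0,0), heading=0, pen down
LT 45: heading 0 -> 45
LT 180: heading 45 -> 225
RT 45: heading 225 -> 180
PU: pen up
REPEAT 5 [
  -- iteration 1/5 --
  RT 90: heading 180 -> 90
  BK 14.9: (0,0) -> (0,-14.9) [heading=90, move]
  LT 45: heading 90 -> 135
  -- iteration 2/5 --
  RT 90: heading 135 -> 45
  BK 14.9: (0,-14.9) -> (-10.536,-25.436) [heading=45, move]
  LT 45: heading 45 -> 90
  -- iteration 3/5 --
  RT 90: heading 90 -> 0
  BK 14.9: (-10.536,-25.436) -> (-25.436,-25.436) [heading=0, move]
  LT 45: heading 0 -> 45
  -- iteration 4/5 --
  RT 90: heading 45 -> 315
  BK 14.9: (-25.436,-25.436) -> (-35.972,-14.9) [heading=315, move]
  LT 45: heading 315 -> 0
  -- iteration 5/5 --
  RT 90: heading 0 -> 270
  BK 14.9: (-35.972,-14.9) -> (-35.972,0) [heading=270, move]
  LT 45: heading 270 -> 315
]
FD 5.6: (-35.972,0) -> (-32.012,-3.96) [heading=315, move]
BK 10.2: (-32.012,-3.96) -> (-39.224,3.253) [heading=315, move]
LT 45: heading 315 -> 0
PU: pen up
Final: pos=(-39.224,3.253), heading=0, 0 segment(s) drawn

Answer: -39.224 3.253 0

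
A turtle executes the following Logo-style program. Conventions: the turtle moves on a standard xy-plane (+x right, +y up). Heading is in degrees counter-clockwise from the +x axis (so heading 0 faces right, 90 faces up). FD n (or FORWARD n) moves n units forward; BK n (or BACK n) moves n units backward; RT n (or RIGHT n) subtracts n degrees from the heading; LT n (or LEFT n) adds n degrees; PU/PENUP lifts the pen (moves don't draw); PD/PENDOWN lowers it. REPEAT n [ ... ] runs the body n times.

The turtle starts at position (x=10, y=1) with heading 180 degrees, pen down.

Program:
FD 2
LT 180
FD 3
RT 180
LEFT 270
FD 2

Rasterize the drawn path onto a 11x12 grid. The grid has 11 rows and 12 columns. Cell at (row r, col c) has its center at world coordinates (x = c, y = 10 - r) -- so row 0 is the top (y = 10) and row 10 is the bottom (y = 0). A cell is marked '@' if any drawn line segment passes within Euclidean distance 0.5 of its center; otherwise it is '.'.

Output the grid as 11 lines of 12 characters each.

Answer: ............
............
............
............
............
............
............
...........@
...........@
........@@@@
............

Derivation:
Segment 0: (10,1) -> (8,1)
Segment 1: (8,1) -> (11,1)
Segment 2: (11,1) -> (11,3)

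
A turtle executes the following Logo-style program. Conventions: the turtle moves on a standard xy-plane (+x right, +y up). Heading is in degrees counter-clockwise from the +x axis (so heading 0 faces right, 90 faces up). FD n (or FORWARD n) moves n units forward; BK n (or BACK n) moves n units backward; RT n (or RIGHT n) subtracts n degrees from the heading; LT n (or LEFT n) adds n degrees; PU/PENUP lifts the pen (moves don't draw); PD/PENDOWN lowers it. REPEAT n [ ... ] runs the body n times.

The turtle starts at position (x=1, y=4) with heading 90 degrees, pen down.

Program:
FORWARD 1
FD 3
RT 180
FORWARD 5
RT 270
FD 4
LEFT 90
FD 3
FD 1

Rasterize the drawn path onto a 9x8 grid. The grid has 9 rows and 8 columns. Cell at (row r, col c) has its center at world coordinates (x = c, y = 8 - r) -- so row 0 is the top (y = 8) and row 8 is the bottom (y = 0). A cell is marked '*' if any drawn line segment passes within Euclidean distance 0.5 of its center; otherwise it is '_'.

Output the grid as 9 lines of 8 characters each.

Segment 0: (1,4) -> (1,5)
Segment 1: (1,5) -> (1,8)
Segment 2: (1,8) -> (1,3)
Segment 3: (1,3) -> (5,3)
Segment 4: (5,3) -> (5,6)
Segment 5: (5,6) -> (5,7)

Answer: _*______
_*___*__
_*___*__
_*___*__
_*___*__
_*****__
________
________
________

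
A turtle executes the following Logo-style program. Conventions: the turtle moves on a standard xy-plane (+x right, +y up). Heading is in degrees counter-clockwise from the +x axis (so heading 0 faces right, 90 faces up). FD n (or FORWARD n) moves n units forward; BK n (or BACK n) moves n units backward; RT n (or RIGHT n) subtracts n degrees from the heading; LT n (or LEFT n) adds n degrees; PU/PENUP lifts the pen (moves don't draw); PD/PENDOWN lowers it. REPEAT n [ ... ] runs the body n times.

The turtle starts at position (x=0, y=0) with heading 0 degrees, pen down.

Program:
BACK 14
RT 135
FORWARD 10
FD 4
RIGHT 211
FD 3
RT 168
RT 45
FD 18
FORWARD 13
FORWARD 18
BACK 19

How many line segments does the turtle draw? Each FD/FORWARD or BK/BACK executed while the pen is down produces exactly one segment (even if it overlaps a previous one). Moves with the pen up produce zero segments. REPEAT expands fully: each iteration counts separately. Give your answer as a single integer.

Executing turtle program step by step:
Start: pos=(0,0), heading=0, pen down
BK 14: (0,0) -> (-14,0) [heading=0, draw]
RT 135: heading 0 -> 225
FD 10: (-14,0) -> (-21.071,-7.071) [heading=225, draw]
FD 4: (-21.071,-7.071) -> (-23.899,-9.899) [heading=225, draw]
RT 211: heading 225 -> 14
FD 3: (-23.899,-9.899) -> (-20.989,-9.174) [heading=14, draw]
RT 168: heading 14 -> 206
RT 45: heading 206 -> 161
FD 18: (-20.989,-9.174) -> (-38.008,-3.314) [heading=161, draw]
FD 13: (-38.008,-3.314) -> (-50.3,0.919) [heading=161, draw]
FD 18: (-50.3,0.919) -> (-67.319,6.779) [heading=161, draw]
BK 19: (-67.319,6.779) -> (-49.354,0.593) [heading=161, draw]
Final: pos=(-49.354,0.593), heading=161, 8 segment(s) drawn
Segments drawn: 8

Answer: 8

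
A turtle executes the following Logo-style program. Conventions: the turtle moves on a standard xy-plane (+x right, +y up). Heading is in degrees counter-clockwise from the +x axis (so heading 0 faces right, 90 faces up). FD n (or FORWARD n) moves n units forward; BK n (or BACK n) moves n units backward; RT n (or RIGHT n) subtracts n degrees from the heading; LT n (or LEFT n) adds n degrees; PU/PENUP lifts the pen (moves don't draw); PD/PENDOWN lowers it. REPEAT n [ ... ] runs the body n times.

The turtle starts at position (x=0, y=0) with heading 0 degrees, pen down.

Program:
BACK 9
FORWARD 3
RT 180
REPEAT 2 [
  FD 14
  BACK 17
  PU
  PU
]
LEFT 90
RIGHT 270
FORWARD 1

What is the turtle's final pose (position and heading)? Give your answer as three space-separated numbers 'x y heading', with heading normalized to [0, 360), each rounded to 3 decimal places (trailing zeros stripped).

Answer: 1 0 0

Derivation:
Executing turtle program step by step:
Start: pos=(0,0), heading=0, pen down
BK 9: (0,0) -> (-9,0) [heading=0, draw]
FD 3: (-9,0) -> (-6,0) [heading=0, draw]
RT 180: heading 0 -> 180
REPEAT 2 [
  -- iteration 1/2 --
  FD 14: (-6,0) -> (-20,0) [heading=180, draw]
  BK 17: (-20,0) -> (-3,0) [heading=180, draw]
  PU: pen up
  PU: pen up
  -- iteration 2/2 --
  FD 14: (-3,0) -> (-17,0) [heading=180, move]
  BK 17: (-17,0) -> (0,0) [heading=180, move]
  PU: pen up
  PU: pen up
]
LT 90: heading 180 -> 270
RT 270: heading 270 -> 0
FD 1: (0,0) -> (1,0) [heading=0, move]
Final: pos=(1,0), heading=0, 4 segment(s) drawn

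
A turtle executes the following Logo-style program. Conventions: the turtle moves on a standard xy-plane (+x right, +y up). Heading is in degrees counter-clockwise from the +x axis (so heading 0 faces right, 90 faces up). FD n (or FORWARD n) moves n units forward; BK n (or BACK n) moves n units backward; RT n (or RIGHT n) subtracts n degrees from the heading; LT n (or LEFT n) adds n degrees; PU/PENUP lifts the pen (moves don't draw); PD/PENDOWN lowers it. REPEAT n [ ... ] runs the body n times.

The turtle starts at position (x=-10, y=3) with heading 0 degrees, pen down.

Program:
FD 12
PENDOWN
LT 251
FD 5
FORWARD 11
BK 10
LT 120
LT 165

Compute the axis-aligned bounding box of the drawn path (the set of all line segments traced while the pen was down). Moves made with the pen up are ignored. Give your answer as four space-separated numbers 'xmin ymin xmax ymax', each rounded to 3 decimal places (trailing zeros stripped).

Executing turtle program step by step:
Start: pos=(-10,3), heading=0, pen down
FD 12: (-10,3) -> (2,3) [heading=0, draw]
PD: pen down
LT 251: heading 0 -> 251
FD 5: (2,3) -> (0.372,-1.728) [heading=251, draw]
FD 11: (0.372,-1.728) -> (-3.209,-12.128) [heading=251, draw]
BK 10: (-3.209,-12.128) -> (0.047,-2.673) [heading=251, draw]
LT 120: heading 251 -> 11
LT 165: heading 11 -> 176
Final: pos=(0.047,-2.673), heading=176, 4 segment(s) drawn

Segment endpoints: x in {-10, -3.209, 0.047, 0.372, 2}, y in {-12.128, -2.673, -1.728, 3}
xmin=-10, ymin=-12.128, xmax=2, ymax=3

Answer: -10 -12.128 2 3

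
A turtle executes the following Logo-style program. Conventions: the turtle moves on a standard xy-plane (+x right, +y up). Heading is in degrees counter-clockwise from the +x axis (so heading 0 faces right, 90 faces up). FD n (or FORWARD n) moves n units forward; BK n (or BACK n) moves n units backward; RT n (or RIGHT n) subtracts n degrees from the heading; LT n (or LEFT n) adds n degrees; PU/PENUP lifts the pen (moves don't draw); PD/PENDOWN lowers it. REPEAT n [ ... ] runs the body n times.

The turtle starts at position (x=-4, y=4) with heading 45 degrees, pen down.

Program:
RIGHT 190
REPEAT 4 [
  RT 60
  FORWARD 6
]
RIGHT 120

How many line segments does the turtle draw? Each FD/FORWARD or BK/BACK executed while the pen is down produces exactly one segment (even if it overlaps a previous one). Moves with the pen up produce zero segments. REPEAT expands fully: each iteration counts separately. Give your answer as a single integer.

Executing turtle program step by step:
Start: pos=(-4,4), heading=45, pen down
RT 190: heading 45 -> 215
REPEAT 4 [
  -- iteration 1/4 --
  RT 60: heading 215 -> 155
  FD 6: (-4,4) -> (-9.438,6.536) [heading=155, draw]
  -- iteration 2/4 --
  RT 60: heading 155 -> 95
  FD 6: (-9.438,6.536) -> (-9.961,12.513) [heading=95, draw]
  -- iteration 3/4 --
  RT 60: heading 95 -> 35
  FD 6: (-9.961,12.513) -> (-5.046,15.954) [heading=35, draw]
  -- iteration 4/4 --
  RT 60: heading 35 -> 335
  FD 6: (-5.046,15.954) -> (0.392,13.419) [heading=335, draw]
]
RT 120: heading 335 -> 215
Final: pos=(0.392,13.419), heading=215, 4 segment(s) drawn
Segments drawn: 4

Answer: 4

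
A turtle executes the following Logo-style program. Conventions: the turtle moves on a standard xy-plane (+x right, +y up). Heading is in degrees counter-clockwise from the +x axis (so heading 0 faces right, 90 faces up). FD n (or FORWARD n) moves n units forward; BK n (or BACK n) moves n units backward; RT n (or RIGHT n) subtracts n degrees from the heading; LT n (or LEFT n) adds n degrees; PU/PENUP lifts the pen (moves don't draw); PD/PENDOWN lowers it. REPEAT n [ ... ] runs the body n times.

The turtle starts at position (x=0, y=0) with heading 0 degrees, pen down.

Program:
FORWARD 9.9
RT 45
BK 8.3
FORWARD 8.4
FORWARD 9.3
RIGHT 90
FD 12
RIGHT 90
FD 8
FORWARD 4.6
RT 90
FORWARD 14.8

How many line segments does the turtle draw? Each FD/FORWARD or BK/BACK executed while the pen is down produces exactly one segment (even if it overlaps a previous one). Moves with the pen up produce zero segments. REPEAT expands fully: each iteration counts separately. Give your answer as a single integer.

Answer: 8

Derivation:
Executing turtle program step by step:
Start: pos=(0,0), heading=0, pen down
FD 9.9: (0,0) -> (9.9,0) [heading=0, draw]
RT 45: heading 0 -> 315
BK 8.3: (9.9,0) -> (4.031,5.869) [heading=315, draw]
FD 8.4: (4.031,5.869) -> (9.971,-0.071) [heading=315, draw]
FD 9.3: (9.971,-0.071) -> (16.547,-6.647) [heading=315, draw]
RT 90: heading 315 -> 225
FD 12: (16.547,-6.647) -> (8.062,-15.132) [heading=225, draw]
RT 90: heading 225 -> 135
FD 8: (8.062,-15.132) -> (2.405,-9.475) [heading=135, draw]
FD 4.6: (2.405,-9.475) -> (-0.848,-6.223) [heading=135, draw]
RT 90: heading 135 -> 45
FD 14.8: (-0.848,-6.223) -> (9.617,4.243) [heading=45, draw]
Final: pos=(9.617,4.243), heading=45, 8 segment(s) drawn
Segments drawn: 8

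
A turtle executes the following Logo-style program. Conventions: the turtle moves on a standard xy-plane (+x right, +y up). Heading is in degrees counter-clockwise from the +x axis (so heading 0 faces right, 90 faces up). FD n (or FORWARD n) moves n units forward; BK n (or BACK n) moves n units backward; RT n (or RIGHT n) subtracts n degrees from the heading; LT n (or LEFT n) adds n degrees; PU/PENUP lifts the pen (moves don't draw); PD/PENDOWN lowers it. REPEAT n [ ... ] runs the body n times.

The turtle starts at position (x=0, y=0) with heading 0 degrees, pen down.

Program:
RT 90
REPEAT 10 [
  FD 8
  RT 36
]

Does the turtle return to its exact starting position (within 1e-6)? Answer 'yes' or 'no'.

Executing turtle program step by step:
Start: pos=(0,0), heading=0, pen down
RT 90: heading 0 -> 270
REPEAT 10 [
  -- iteration 1/10 --
  FD 8: (0,0) -> (0,-8) [heading=270, draw]
  RT 36: heading 270 -> 234
  -- iteration 2/10 --
  FD 8: (0,-8) -> (-4.702,-14.472) [heading=234, draw]
  RT 36: heading 234 -> 198
  -- iteration 3/10 --
  FD 8: (-4.702,-14.472) -> (-12.311,-16.944) [heading=198, draw]
  RT 36: heading 198 -> 162
  -- iteration 4/10 --
  FD 8: (-12.311,-16.944) -> (-19.919,-14.472) [heading=162, draw]
  RT 36: heading 162 -> 126
  -- iteration 5/10 --
  FD 8: (-19.919,-14.472) -> (-24.621,-8) [heading=126, draw]
  RT 36: heading 126 -> 90
  -- iteration 6/10 --
  FD 8: (-24.621,-8) -> (-24.621,0) [heading=90, draw]
  RT 36: heading 90 -> 54
  -- iteration 7/10 --
  FD 8: (-24.621,0) -> (-19.919,6.472) [heading=54, draw]
  RT 36: heading 54 -> 18
  -- iteration 8/10 --
  FD 8: (-19.919,6.472) -> (-12.311,8.944) [heading=18, draw]
  RT 36: heading 18 -> 342
  -- iteration 9/10 --
  FD 8: (-12.311,8.944) -> (-4.702,6.472) [heading=342, draw]
  RT 36: heading 342 -> 306
  -- iteration 10/10 --
  FD 8: (-4.702,6.472) -> (0,0) [heading=306, draw]
  RT 36: heading 306 -> 270
]
Final: pos=(0,0), heading=270, 10 segment(s) drawn

Start position: (0, 0)
Final position: (0, 0)
Distance = 0; < 1e-6 -> CLOSED

Answer: yes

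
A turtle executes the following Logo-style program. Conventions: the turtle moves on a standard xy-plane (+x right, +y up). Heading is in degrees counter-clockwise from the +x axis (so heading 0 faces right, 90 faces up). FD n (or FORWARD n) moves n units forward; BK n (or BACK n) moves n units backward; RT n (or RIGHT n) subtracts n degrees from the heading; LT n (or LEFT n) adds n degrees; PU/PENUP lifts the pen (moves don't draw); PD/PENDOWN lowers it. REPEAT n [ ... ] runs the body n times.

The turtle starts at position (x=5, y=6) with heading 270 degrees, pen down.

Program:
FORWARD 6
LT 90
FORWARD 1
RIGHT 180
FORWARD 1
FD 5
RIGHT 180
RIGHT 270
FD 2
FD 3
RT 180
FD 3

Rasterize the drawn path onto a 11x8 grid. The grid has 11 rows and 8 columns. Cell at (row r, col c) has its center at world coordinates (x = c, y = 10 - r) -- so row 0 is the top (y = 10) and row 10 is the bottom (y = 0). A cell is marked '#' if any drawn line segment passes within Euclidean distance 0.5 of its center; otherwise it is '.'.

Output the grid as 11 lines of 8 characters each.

Answer: ........
........
........
........
.....#..
#....#..
#....#..
#....#..
#....#..
#....#..
#######.

Derivation:
Segment 0: (5,6) -> (5,0)
Segment 1: (5,0) -> (6,-0)
Segment 2: (6,-0) -> (5,-0)
Segment 3: (5,-0) -> (-0,0)
Segment 4: (-0,0) -> (-0,2)
Segment 5: (-0,2) -> (-0,5)
Segment 6: (-0,5) -> (-0,2)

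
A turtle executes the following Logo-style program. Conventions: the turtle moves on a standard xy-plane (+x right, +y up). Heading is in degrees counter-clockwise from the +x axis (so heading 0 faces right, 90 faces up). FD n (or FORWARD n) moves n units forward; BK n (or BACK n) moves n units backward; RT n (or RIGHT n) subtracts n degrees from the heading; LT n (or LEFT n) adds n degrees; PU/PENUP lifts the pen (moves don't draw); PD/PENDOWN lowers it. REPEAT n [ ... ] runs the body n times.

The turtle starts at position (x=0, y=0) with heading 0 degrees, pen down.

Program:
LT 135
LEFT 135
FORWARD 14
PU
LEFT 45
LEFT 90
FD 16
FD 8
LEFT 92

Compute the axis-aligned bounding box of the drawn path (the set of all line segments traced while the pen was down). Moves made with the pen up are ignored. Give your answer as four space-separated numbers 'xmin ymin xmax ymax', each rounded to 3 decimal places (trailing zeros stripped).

Answer: 0 -14 0 0

Derivation:
Executing turtle program step by step:
Start: pos=(0,0), heading=0, pen down
LT 135: heading 0 -> 135
LT 135: heading 135 -> 270
FD 14: (0,0) -> (0,-14) [heading=270, draw]
PU: pen up
LT 45: heading 270 -> 315
LT 90: heading 315 -> 45
FD 16: (0,-14) -> (11.314,-2.686) [heading=45, move]
FD 8: (11.314,-2.686) -> (16.971,2.971) [heading=45, move]
LT 92: heading 45 -> 137
Final: pos=(16.971,2.971), heading=137, 1 segment(s) drawn

Segment endpoints: x in {0, 0}, y in {-14, 0}
xmin=0, ymin=-14, xmax=0, ymax=0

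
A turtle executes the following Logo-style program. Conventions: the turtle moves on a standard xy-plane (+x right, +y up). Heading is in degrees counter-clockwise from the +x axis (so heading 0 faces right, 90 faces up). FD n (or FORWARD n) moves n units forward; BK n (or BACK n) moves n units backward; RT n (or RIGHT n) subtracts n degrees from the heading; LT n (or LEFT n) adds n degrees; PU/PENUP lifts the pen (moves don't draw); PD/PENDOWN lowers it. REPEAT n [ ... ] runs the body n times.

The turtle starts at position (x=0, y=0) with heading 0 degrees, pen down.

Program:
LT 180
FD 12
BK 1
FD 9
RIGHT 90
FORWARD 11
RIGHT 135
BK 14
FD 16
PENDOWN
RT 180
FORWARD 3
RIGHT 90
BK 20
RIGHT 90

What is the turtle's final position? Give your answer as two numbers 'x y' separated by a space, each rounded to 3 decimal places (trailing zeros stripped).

Executing turtle program step by step:
Start: pos=(0,0), heading=0, pen down
LT 180: heading 0 -> 180
FD 12: (0,0) -> (-12,0) [heading=180, draw]
BK 1: (-12,0) -> (-11,0) [heading=180, draw]
FD 9: (-11,0) -> (-20,0) [heading=180, draw]
RT 90: heading 180 -> 90
FD 11: (-20,0) -> (-20,11) [heading=90, draw]
RT 135: heading 90 -> 315
BK 14: (-20,11) -> (-29.899,20.899) [heading=315, draw]
FD 16: (-29.899,20.899) -> (-18.586,9.586) [heading=315, draw]
PD: pen down
RT 180: heading 315 -> 135
FD 3: (-18.586,9.586) -> (-20.707,11.707) [heading=135, draw]
RT 90: heading 135 -> 45
BK 20: (-20.707,11.707) -> (-34.849,-2.435) [heading=45, draw]
RT 90: heading 45 -> 315
Final: pos=(-34.849,-2.435), heading=315, 8 segment(s) drawn

Answer: -34.849 -2.435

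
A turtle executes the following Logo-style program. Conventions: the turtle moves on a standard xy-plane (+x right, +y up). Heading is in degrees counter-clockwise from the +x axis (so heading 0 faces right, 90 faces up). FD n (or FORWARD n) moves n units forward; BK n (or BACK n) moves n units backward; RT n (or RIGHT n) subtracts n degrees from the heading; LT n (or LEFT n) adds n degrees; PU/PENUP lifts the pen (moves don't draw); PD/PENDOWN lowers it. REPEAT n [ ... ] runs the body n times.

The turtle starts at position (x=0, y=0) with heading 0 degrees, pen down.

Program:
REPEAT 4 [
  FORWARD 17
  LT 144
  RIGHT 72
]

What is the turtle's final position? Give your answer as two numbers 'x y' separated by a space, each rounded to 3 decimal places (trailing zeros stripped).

Executing turtle program step by step:
Start: pos=(0,0), heading=0, pen down
REPEAT 4 [
  -- iteration 1/4 --
  FD 17: (0,0) -> (17,0) [heading=0, draw]
  LT 144: heading 0 -> 144
  RT 72: heading 144 -> 72
  -- iteration 2/4 --
  FD 17: (17,0) -> (22.253,16.168) [heading=72, draw]
  LT 144: heading 72 -> 216
  RT 72: heading 216 -> 144
  -- iteration 3/4 --
  FD 17: (22.253,16.168) -> (8.5,26.16) [heading=144, draw]
  LT 144: heading 144 -> 288
  RT 72: heading 288 -> 216
  -- iteration 4/4 --
  FD 17: (8.5,26.16) -> (-5.253,16.168) [heading=216, draw]
  LT 144: heading 216 -> 0
  RT 72: heading 0 -> 288
]
Final: pos=(-5.253,16.168), heading=288, 4 segment(s) drawn

Answer: -5.253 16.168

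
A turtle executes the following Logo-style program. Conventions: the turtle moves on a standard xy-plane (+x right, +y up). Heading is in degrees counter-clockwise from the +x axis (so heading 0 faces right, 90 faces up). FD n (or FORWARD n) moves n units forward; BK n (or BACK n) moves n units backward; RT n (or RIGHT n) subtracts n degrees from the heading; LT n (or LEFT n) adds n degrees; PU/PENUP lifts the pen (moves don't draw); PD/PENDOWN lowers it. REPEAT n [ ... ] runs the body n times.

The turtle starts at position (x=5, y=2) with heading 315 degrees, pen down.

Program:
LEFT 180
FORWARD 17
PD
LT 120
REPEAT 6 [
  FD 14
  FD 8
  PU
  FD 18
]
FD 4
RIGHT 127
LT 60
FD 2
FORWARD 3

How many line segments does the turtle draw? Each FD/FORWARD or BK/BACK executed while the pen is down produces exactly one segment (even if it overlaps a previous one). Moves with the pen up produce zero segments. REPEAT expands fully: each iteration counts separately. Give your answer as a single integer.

Executing turtle program step by step:
Start: pos=(5,2), heading=315, pen down
LT 180: heading 315 -> 135
FD 17: (5,2) -> (-7.021,14.021) [heading=135, draw]
PD: pen down
LT 120: heading 135 -> 255
REPEAT 6 [
  -- iteration 1/6 --
  FD 14: (-7.021,14.021) -> (-10.644,0.498) [heading=255, draw]
  FD 8: (-10.644,0.498) -> (-12.715,-7.23) [heading=255, draw]
  PU: pen up
  FD 18: (-12.715,-7.23) -> (-17.374,-24.616) [heading=255, move]
  -- iteration 2/6 --
  FD 14: (-17.374,-24.616) -> (-20.997,-38.139) [heading=255, move]
  FD 8: (-20.997,-38.139) -> (-23.068,-45.867) [heading=255, move]
  PU: pen up
  FD 18: (-23.068,-45.867) -> (-27.726,-63.253) [heading=255, move]
  -- iteration 3/6 --
  FD 14: (-27.726,-63.253) -> (-31.35,-76.776) [heading=255, move]
  FD 8: (-31.35,-76.776) -> (-33.42,-84.504) [heading=255, move]
  PU: pen up
  FD 18: (-33.42,-84.504) -> (-38.079,-101.89) [heading=255, move]
  -- iteration 4/6 --
  FD 14: (-38.079,-101.89) -> (-41.703,-115.413) [heading=255, move]
  FD 8: (-41.703,-115.413) -> (-43.773,-123.141) [heading=255, move]
  PU: pen up
  FD 18: (-43.773,-123.141) -> (-48.432,-140.527) [heading=255, move]
  -- iteration 5/6 --
  FD 14: (-48.432,-140.527) -> (-52.055,-154.05) [heading=255, move]
  FD 8: (-52.055,-154.05) -> (-54.126,-161.778) [heading=255, move]
  PU: pen up
  FD 18: (-54.126,-161.778) -> (-58.785,-179.164) [heading=255, move]
  -- iteration 6/6 --
  FD 14: (-58.785,-179.164) -> (-62.408,-192.687) [heading=255, move]
  FD 8: (-62.408,-192.687) -> (-64.479,-200.415) [heading=255, move]
  PU: pen up
  FD 18: (-64.479,-200.415) -> (-69.137,-217.801) [heading=255, move]
]
FD 4: (-69.137,-217.801) -> (-70.173,-221.665) [heading=255, move]
RT 127: heading 255 -> 128
LT 60: heading 128 -> 188
FD 2: (-70.173,-221.665) -> (-72.153,-221.943) [heading=188, move]
FD 3: (-72.153,-221.943) -> (-75.124,-222.361) [heading=188, move]
Final: pos=(-75.124,-222.361), heading=188, 3 segment(s) drawn
Segments drawn: 3

Answer: 3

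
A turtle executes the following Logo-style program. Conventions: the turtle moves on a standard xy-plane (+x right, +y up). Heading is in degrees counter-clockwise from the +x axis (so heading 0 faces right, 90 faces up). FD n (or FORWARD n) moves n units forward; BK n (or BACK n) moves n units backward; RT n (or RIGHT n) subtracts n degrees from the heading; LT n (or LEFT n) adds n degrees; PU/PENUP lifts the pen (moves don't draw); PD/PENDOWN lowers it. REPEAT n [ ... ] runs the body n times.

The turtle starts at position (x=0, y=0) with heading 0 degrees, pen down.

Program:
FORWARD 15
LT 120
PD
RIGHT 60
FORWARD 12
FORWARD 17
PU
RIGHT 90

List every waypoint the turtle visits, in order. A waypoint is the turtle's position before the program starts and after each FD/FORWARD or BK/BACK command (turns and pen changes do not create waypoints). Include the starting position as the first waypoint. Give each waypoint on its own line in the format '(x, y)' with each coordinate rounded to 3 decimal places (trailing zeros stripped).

Executing turtle program step by step:
Start: pos=(0,0), heading=0, pen down
FD 15: (0,0) -> (15,0) [heading=0, draw]
LT 120: heading 0 -> 120
PD: pen down
RT 60: heading 120 -> 60
FD 12: (15,0) -> (21,10.392) [heading=60, draw]
FD 17: (21,10.392) -> (29.5,25.115) [heading=60, draw]
PU: pen up
RT 90: heading 60 -> 330
Final: pos=(29.5,25.115), heading=330, 3 segment(s) drawn
Waypoints (4 total):
(0, 0)
(15, 0)
(21, 10.392)
(29.5, 25.115)

Answer: (0, 0)
(15, 0)
(21, 10.392)
(29.5, 25.115)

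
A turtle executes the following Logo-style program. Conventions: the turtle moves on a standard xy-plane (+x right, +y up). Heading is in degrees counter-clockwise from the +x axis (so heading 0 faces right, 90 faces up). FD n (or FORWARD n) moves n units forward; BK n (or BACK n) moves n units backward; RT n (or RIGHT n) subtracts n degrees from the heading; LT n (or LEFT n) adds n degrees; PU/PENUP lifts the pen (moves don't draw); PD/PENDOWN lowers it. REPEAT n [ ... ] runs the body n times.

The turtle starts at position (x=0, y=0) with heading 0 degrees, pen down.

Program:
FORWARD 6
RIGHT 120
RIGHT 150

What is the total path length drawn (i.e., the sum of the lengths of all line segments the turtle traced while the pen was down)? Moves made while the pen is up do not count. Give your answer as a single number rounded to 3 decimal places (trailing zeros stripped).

Answer: 6

Derivation:
Executing turtle program step by step:
Start: pos=(0,0), heading=0, pen down
FD 6: (0,0) -> (6,0) [heading=0, draw]
RT 120: heading 0 -> 240
RT 150: heading 240 -> 90
Final: pos=(6,0), heading=90, 1 segment(s) drawn

Segment lengths:
  seg 1: (0,0) -> (6,0), length = 6
Total = 6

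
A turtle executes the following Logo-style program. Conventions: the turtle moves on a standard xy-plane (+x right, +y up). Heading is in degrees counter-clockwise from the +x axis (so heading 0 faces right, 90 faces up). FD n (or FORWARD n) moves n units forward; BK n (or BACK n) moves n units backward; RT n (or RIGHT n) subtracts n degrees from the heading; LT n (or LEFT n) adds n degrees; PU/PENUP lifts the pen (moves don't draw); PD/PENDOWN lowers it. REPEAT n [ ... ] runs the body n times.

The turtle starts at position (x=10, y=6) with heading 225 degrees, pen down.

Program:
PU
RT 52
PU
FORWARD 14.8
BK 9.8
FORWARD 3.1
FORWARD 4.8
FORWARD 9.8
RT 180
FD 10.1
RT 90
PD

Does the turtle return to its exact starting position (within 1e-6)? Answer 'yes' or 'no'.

Executing turtle program step by step:
Start: pos=(10,6), heading=225, pen down
PU: pen up
RT 52: heading 225 -> 173
PU: pen up
FD 14.8: (10,6) -> (-4.69,7.804) [heading=173, move]
BK 9.8: (-4.69,7.804) -> (5.037,6.609) [heading=173, move]
FD 3.1: (5.037,6.609) -> (1.96,6.987) [heading=173, move]
FD 4.8: (1.96,6.987) -> (-2.804,7.572) [heading=173, move]
FD 9.8: (-2.804,7.572) -> (-12.531,8.766) [heading=173, move]
RT 180: heading 173 -> 353
FD 10.1: (-12.531,8.766) -> (-2.506,7.536) [heading=353, move]
RT 90: heading 353 -> 263
PD: pen down
Final: pos=(-2.506,7.536), heading=263, 0 segment(s) drawn

Start position: (10, 6)
Final position: (-2.506, 7.536)
Distance = 12.6; >= 1e-6 -> NOT closed

Answer: no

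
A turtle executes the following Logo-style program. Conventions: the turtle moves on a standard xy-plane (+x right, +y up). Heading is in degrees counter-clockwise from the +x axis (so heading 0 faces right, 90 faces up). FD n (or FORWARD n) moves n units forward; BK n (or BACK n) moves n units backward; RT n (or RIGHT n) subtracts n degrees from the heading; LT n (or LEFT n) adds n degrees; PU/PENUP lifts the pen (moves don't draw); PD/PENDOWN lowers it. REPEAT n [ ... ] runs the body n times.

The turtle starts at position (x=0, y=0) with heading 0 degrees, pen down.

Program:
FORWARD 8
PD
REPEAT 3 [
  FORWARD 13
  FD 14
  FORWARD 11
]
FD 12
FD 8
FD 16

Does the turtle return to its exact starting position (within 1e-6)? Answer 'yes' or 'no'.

Answer: no

Derivation:
Executing turtle program step by step:
Start: pos=(0,0), heading=0, pen down
FD 8: (0,0) -> (8,0) [heading=0, draw]
PD: pen down
REPEAT 3 [
  -- iteration 1/3 --
  FD 13: (8,0) -> (21,0) [heading=0, draw]
  FD 14: (21,0) -> (35,0) [heading=0, draw]
  FD 11: (35,0) -> (46,0) [heading=0, draw]
  -- iteration 2/3 --
  FD 13: (46,0) -> (59,0) [heading=0, draw]
  FD 14: (59,0) -> (73,0) [heading=0, draw]
  FD 11: (73,0) -> (84,0) [heading=0, draw]
  -- iteration 3/3 --
  FD 13: (84,0) -> (97,0) [heading=0, draw]
  FD 14: (97,0) -> (111,0) [heading=0, draw]
  FD 11: (111,0) -> (122,0) [heading=0, draw]
]
FD 12: (122,0) -> (134,0) [heading=0, draw]
FD 8: (134,0) -> (142,0) [heading=0, draw]
FD 16: (142,0) -> (158,0) [heading=0, draw]
Final: pos=(158,0), heading=0, 13 segment(s) drawn

Start position: (0, 0)
Final position: (158, 0)
Distance = 158; >= 1e-6 -> NOT closed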